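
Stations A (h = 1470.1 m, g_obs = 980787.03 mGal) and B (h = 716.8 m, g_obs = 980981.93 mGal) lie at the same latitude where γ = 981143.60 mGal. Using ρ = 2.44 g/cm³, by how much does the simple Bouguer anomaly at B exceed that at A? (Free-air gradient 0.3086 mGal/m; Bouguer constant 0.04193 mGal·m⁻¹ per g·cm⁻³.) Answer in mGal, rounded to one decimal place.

39.5

Δg_SB(A) = 980787.03 − 981143.60 + 0.3086×1470.1 − 0.04193×2.44×1470.1 = -53.30 mGal
Δg_SB(B) = 980981.93 − 981143.60 + 0.3086×716.8 − 0.04193×2.44×716.8 = -13.80 mGal
Difference = -13.80 − (-53.30) = 39.50 mGal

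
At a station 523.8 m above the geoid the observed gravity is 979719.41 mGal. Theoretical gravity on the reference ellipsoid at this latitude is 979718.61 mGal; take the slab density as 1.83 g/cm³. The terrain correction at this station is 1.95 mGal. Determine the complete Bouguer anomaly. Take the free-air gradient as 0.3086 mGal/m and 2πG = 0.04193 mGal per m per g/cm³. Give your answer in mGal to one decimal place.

124.2

Free-air correction = 0.3086 × 523.8 = 161.64 mGal
Free-air anomaly = 979719.41 − 979718.61 + (161.64) = 162.44 mGal
Bouguer slab correction = 0.04193 × 1.83 × 523.8 = 40.19 mGal
Simple Bouguer anomaly = 162.44 − (40.19) = 122.25 mGal
Complete Bouguer anomaly = 122.25 + 1.95 = 124.20 mGal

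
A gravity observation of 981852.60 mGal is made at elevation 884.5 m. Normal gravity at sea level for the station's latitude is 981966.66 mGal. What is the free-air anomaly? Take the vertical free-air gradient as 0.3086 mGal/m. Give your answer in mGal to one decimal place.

Free-air correction = 0.3086 × 884.5 = 272.96 mGal
Free-air anomaly = 981852.60 − 981966.66 + (272.96) = 158.90 mGal

158.9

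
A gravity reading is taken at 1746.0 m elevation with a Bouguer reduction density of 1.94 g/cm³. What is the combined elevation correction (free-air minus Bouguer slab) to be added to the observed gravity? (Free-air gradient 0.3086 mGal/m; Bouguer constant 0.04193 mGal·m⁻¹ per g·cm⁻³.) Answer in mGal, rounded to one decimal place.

396.8

Combined gradient = 0.3086 − 0.04193 × 1.94 = 0.2272558 mGal/m
Combined elevation correction = 0.2272558 × 1746.0 = 396.8 mGal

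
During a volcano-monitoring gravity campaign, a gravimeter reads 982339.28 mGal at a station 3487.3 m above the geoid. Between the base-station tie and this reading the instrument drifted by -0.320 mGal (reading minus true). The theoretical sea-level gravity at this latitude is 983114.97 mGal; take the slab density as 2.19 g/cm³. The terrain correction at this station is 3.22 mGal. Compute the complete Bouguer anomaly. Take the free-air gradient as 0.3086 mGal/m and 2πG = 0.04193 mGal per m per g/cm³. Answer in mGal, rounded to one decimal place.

Drift-corrected reading = 982339.28 − (-0.320) = 982339.600 mGal
Free-air correction = 0.3086 × 3487.3 = 1076.18 mGal
Free-air anomaly = 982339.600 − 983114.97 + (1076.18) = 300.810 mGal
Bouguer slab correction = 0.04193 × 2.19 × 3487.3 = 320.23 mGal
Simple Bouguer anomaly = 300.810 − (320.23) = -19.420 mGal
Complete Bouguer anomaly = -19.420 + 3.22 = -16.200 mGal

-16.2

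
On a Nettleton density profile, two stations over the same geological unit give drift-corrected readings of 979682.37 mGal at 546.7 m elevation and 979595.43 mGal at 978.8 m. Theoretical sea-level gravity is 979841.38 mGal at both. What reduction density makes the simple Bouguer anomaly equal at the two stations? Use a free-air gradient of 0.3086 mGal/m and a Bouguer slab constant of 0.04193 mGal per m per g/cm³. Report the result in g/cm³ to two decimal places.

Δg_obs = 979595.43 − 979682.37 = -86.94 mGal over Δh = 978.8 − 546.7 = 432.1 m
Equal Bouguer anomalies ⇒ Δg_obs + (0.3086 − 0.04193ρ)·Δh = 0
0.3086 − 0.04193ρ = −Δg_obs/Δh = 0.20120
ρ = (0.3086 − 0.20120) / 0.04193 = 2.56 g/cm³

2.56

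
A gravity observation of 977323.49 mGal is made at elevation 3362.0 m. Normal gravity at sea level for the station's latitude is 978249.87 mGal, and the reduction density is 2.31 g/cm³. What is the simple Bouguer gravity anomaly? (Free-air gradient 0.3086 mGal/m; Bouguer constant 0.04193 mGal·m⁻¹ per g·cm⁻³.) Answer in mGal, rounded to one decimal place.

-214.5

Free-air correction = 0.3086 × 3362.0 = 1037.51 mGal
Free-air anomaly = 977323.49 − 978249.87 + (1037.51) = 111.13 mGal
Bouguer slab correction = 0.04193 × 2.31 × 3362.0 = 325.64 mGal
Simple Bouguer anomaly = 111.13 − (325.64) = -214.51 mGal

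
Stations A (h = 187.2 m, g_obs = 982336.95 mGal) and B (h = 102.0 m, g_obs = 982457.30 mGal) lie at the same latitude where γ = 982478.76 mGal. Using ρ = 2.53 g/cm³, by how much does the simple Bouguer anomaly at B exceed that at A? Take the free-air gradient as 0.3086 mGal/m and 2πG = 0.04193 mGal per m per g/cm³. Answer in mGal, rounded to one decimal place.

103.1

Δg_SB(A) = 982336.95 − 982478.76 + 0.3086×187.2 − 0.04193×2.53×187.2 = -103.90 mGal
Δg_SB(B) = 982457.30 − 982478.76 + 0.3086×102.0 − 0.04193×2.53×102.0 = -0.80 mGal
Difference = -0.80 − (-103.90) = 103.10 mGal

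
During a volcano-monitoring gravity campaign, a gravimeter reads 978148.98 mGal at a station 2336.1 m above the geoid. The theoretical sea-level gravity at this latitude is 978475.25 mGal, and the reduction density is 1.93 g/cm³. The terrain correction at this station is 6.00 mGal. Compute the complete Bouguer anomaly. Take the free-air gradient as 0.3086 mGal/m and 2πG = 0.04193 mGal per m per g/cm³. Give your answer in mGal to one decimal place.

Free-air correction = 0.3086 × 2336.1 = 720.92 mGal
Free-air anomaly = 978148.98 − 978475.25 + (720.92) = 394.65 mGal
Bouguer slab correction = 0.04193 × 1.93 × 2336.1 = 189.05 mGal
Simple Bouguer anomaly = 394.65 − (189.05) = 205.60 mGal
Complete Bouguer anomaly = 205.60 + 6.00 = 211.60 mGal

211.6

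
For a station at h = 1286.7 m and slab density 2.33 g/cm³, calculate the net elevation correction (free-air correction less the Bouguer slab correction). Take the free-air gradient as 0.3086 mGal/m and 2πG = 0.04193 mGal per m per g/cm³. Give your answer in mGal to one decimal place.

Combined gradient = 0.3086 − 0.04193 × 2.33 = 0.2109031 mGal/m
Combined elevation correction = 0.2109031 × 1286.7 = 271.4 mGal

271.4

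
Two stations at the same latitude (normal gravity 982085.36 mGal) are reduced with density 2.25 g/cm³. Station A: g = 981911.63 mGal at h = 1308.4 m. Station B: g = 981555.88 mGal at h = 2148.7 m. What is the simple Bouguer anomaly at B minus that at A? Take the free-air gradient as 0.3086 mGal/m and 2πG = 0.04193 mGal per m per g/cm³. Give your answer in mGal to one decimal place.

-175.7

Δg_SB(A) = 981911.63 − 982085.36 + 0.3086×1308.4 − 0.04193×2.25×1308.4 = 106.60 mGal
Δg_SB(B) = 981555.88 − 982085.36 + 0.3086×2148.7 − 0.04193×2.25×2148.7 = -69.10 mGal
Difference = -69.10 − (106.60) = -175.70 mGal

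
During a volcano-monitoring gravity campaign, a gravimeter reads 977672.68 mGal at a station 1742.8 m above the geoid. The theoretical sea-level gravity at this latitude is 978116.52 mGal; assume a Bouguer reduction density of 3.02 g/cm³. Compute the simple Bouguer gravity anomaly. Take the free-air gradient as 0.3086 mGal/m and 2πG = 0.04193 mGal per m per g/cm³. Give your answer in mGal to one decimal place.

Free-air correction = 0.3086 × 1742.8 = 537.83 mGal
Free-air anomaly = 977672.68 − 978116.52 + (537.83) = 93.99 mGal
Bouguer slab correction = 0.04193 × 3.02 × 1742.8 = 220.69 mGal
Simple Bouguer anomaly = 93.99 − (220.69) = -126.70 mGal

-126.7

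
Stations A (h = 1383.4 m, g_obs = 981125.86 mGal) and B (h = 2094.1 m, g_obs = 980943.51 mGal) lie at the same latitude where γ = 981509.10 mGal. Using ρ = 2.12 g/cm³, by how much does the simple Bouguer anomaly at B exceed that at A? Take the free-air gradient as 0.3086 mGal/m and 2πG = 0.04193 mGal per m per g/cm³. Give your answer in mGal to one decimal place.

-26.2

Δg_SB(A) = 981125.86 − 981509.10 + 0.3086×1383.4 − 0.04193×2.12×1383.4 = -79.30 mGal
Δg_SB(B) = 980943.51 − 981509.10 + 0.3086×2094.1 − 0.04193×2.12×2094.1 = -105.50 mGal
Difference = -105.50 − (-79.30) = -26.20 mGal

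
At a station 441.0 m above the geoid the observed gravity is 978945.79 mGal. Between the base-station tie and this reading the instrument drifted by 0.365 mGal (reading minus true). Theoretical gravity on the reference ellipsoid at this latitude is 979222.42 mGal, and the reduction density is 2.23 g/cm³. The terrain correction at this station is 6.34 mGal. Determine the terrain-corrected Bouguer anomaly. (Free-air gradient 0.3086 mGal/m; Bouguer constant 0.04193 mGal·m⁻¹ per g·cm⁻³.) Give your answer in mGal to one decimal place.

Drift-corrected reading = 978945.79 − (0.365) = 978945.425 mGal
Free-air correction = 0.3086 × 441.0 = 136.09 mGal
Free-air anomaly = 978945.425 − 979222.42 + (136.09) = -140.905 mGal
Bouguer slab correction = 0.04193 × 2.23 × 441.0 = 41.24 mGal
Simple Bouguer anomaly = -140.905 − (41.24) = -182.145 mGal
Complete Bouguer anomaly = -182.145 + 6.34 = -175.805 mGal

-175.8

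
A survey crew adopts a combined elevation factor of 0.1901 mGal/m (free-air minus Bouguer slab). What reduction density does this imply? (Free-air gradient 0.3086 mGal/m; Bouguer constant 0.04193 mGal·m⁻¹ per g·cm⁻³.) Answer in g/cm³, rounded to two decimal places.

0.1901 = 0.3086 − 0.04193 × ρ
ρ = (0.3086 − 0.1901) / 0.04193 = 2.83 g/cm³

2.83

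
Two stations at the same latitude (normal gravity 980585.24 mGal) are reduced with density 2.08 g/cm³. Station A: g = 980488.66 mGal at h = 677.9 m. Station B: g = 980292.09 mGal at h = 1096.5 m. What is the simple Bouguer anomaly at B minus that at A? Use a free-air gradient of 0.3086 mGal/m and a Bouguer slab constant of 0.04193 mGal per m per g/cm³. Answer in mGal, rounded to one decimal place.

Δg_SB(A) = 980488.66 − 980585.24 + 0.3086×677.9 − 0.04193×2.08×677.9 = 53.50 mGal
Δg_SB(B) = 980292.09 − 980585.24 + 0.3086×1096.5 − 0.04193×2.08×1096.5 = -50.40 mGal
Difference = -50.40 − (53.50) = -103.90 mGal

-103.9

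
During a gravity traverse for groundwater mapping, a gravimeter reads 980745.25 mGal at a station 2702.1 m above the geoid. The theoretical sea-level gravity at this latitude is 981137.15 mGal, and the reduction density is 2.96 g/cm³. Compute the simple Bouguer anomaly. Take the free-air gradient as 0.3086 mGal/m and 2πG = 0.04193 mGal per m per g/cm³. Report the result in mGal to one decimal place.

106.6

Free-air correction = 0.3086 × 2702.1 = 833.87 mGal
Free-air anomaly = 980745.25 − 981137.15 + (833.87) = 441.97 mGal
Bouguer slab correction = 0.04193 × 2.96 × 2702.1 = 335.37 mGal
Simple Bouguer anomaly = 441.97 − (335.37) = 106.60 mGal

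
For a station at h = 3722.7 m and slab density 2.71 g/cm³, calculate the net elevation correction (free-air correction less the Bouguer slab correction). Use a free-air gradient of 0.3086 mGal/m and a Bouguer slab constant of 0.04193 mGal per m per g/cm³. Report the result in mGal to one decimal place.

725.8

Combined gradient = 0.3086 − 0.04193 × 2.71 = 0.1949697 mGal/m
Combined elevation correction = 0.1949697 × 3722.7 = 725.8 mGal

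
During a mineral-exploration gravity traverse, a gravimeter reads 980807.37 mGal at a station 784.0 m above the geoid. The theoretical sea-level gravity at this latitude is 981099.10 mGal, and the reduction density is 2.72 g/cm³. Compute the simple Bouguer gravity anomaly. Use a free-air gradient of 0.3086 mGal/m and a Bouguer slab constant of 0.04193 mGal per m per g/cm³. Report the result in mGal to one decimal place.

Free-air correction = 0.3086 × 784.0 = 241.94 mGal
Free-air anomaly = 980807.37 − 981099.10 + (241.94) = -49.79 mGal
Bouguer slab correction = 0.04193 × 2.72 × 784.0 = 89.41 mGal
Simple Bouguer anomaly = -49.79 − (89.41) = -139.20 mGal

-139.2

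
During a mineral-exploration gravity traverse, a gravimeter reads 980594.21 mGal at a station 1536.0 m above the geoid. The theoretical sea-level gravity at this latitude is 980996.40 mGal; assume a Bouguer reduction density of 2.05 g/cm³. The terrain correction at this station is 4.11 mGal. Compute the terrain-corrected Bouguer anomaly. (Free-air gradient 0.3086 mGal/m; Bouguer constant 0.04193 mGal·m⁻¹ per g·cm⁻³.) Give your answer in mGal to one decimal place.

Free-air correction = 0.3086 × 1536.0 = 474.01 mGal
Free-air anomaly = 980594.21 − 980996.40 + (474.01) = 71.82 mGal
Bouguer slab correction = 0.04193 × 2.05 × 1536.0 = 132.03 mGal
Simple Bouguer anomaly = 71.82 − (132.03) = -60.21 mGal
Complete Bouguer anomaly = -60.21 + 4.11 = -56.10 mGal

-56.1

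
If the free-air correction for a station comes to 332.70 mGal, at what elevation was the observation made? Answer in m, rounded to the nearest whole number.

h = 332.70 / 0.3086 = 1078.09 m

1078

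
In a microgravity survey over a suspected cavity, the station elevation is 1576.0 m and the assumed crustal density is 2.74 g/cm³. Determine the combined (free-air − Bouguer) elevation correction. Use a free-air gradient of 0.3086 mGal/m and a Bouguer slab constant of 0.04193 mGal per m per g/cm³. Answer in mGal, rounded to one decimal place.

305.3

Combined gradient = 0.3086 − 0.04193 × 2.74 = 0.1937118 mGal/m
Combined elevation correction = 0.1937118 × 1576.0 = 305.3 mGal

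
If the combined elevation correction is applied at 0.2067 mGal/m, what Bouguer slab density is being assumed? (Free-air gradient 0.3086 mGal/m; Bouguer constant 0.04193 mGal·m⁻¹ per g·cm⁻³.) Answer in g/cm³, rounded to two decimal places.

0.2067 = 0.3086 − 0.04193 × ρ
ρ = (0.3086 − 0.2067) / 0.04193 = 2.43 g/cm³

2.43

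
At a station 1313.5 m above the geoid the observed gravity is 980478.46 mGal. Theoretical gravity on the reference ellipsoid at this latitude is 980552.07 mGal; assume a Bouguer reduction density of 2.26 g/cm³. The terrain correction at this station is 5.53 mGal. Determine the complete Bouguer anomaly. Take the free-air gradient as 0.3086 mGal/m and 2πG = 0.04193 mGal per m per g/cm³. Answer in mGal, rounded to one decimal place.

212.8

Free-air correction = 0.3086 × 1313.5 = 405.35 mGal
Free-air anomaly = 980478.46 − 980552.07 + (405.35) = 331.74 mGal
Bouguer slab correction = 0.04193 × 2.26 × 1313.5 = 124.47 mGal
Simple Bouguer anomaly = 331.74 − (124.47) = 207.27 mGal
Complete Bouguer anomaly = 207.27 + 5.53 = 212.80 mGal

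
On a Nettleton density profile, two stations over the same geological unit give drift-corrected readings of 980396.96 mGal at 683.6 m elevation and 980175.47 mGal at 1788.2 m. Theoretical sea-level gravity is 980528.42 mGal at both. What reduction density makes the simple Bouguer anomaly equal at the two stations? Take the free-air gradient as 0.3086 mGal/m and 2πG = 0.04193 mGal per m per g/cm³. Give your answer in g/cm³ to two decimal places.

2.58

Δg_obs = 980175.47 − 980396.96 = -221.49 mGal over Δh = 1788.2 − 683.6 = 1104.6 m
Equal Bouguer anomalies ⇒ Δg_obs + (0.3086 − 0.04193ρ)·Δh = 0
0.3086 − 0.04193ρ = −Δg_obs/Δh = 0.20052
ρ = (0.3086 − 0.20052) / 0.04193 = 2.58 g/cm³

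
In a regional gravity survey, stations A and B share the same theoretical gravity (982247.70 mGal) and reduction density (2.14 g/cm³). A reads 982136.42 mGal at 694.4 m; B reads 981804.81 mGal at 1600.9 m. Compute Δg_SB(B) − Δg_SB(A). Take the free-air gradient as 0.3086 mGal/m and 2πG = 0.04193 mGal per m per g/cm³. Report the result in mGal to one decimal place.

-133.2

Δg_SB(A) = 982136.42 − 982247.70 + 0.3086×694.4 − 0.04193×2.14×694.4 = 40.70 mGal
Δg_SB(B) = 981804.81 − 982247.70 + 0.3086×1600.9 − 0.04193×2.14×1600.9 = -92.50 mGal
Difference = -92.50 − (40.70) = -133.20 mGal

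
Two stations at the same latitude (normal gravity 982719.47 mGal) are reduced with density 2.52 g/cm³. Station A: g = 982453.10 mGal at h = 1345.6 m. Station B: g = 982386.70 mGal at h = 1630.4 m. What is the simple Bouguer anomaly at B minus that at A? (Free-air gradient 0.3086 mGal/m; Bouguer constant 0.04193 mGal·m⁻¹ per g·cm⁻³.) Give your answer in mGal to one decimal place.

-8.6

Δg_SB(A) = 982453.10 − 982719.47 + 0.3086×1345.6 − 0.04193×2.52×1345.6 = 6.70 mGal
Δg_SB(B) = 982386.70 − 982719.47 + 0.3086×1630.4 − 0.04193×2.52×1630.4 = -1.90 mGal
Difference = -1.90 − (6.70) = -8.60 mGal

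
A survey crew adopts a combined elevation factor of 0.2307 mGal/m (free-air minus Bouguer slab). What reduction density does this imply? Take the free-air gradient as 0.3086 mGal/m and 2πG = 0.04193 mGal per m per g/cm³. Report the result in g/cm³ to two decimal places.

0.2307 = 0.3086 − 0.04193 × ρ
ρ = (0.3086 − 0.2307) / 0.04193 = 1.86 g/cm³

1.86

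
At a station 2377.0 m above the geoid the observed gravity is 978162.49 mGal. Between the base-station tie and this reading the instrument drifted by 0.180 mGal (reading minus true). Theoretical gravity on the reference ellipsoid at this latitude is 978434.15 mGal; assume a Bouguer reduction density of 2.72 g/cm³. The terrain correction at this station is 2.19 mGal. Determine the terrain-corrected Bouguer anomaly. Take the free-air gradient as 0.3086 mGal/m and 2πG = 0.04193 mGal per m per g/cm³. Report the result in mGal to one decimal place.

192.8

Drift-corrected reading = 978162.49 − (0.180) = 978162.310 mGal
Free-air correction = 0.3086 × 2377.0 = 733.54 mGal
Free-air anomaly = 978162.310 − 978434.15 + (733.54) = 461.700 mGal
Bouguer slab correction = 0.04193 × 2.72 × 2377.0 = 271.10 mGal
Simple Bouguer anomaly = 461.700 − (271.10) = 190.600 mGal
Complete Bouguer anomaly = 190.600 + 2.19 = 192.790 mGal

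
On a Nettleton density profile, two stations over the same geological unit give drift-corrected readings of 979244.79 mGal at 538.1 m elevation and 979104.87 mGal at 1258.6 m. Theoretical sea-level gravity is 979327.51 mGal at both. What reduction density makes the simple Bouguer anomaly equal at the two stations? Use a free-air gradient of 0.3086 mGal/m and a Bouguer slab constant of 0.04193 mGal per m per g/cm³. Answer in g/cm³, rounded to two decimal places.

2.73

Δg_obs = 979104.87 − 979244.79 = -139.92 mGal over Δh = 1258.6 − 538.1 = 720.5 m
Equal Bouguer anomalies ⇒ Δg_obs + (0.3086 − 0.04193ρ)·Δh = 0
0.3086 − 0.04193ρ = −Δg_obs/Δh = 0.19420
ρ = (0.3086 − 0.19420) / 0.04193 = 2.73 g/cm³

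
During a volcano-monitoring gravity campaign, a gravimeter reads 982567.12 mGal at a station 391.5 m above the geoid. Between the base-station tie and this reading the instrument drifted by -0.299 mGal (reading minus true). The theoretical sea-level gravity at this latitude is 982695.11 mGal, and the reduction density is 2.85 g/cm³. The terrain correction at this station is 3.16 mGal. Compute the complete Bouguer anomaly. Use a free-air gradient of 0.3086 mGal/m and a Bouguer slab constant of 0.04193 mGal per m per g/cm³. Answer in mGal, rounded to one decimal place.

-50.5

Drift-corrected reading = 982567.12 − (-0.299) = 982567.419 mGal
Free-air correction = 0.3086 × 391.5 = 120.82 mGal
Free-air anomaly = 982567.419 − 982695.11 + (120.82) = -6.871 mGal
Bouguer slab correction = 0.04193 × 2.85 × 391.5 = 46.78 mGal
Simple Bouguer anomaly = -6.871 − (46.78) = -53.651 mGal
Complete Bouguer anomaly = -53.651 + 3.16 = -50.491 mGal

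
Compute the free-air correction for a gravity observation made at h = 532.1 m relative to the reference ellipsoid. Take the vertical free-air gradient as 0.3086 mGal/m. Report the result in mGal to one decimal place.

164.2

Free-air correction = 0.3086 × 532.1 = 164.2 mGal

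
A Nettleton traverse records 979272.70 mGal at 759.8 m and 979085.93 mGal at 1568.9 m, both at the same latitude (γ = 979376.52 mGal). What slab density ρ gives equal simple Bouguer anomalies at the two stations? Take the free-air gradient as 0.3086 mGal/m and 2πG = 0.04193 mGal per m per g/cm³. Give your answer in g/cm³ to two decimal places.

1.85

Δg_obs = 979085.93 − 979272.70 = -186.77 mGal over Δh = 1568.9 − 759.8 = 809.1 m
Equal Bouguer anomalies ⇒ Δg_obs + (0.3086 − 0.04193ρ)·Δh = 0
0.3086 − 0.04193ρ = −Δg_obs/Δh = 0.23084
ρ = (0.3086 − 0.23084) / 0.04193 = 1.85 g/cm³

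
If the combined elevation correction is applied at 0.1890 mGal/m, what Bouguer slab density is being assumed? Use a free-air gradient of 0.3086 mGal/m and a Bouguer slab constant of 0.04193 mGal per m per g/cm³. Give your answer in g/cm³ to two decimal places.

0.1890 = 0.3086 − 0.04193 × ρ
ρ = (0.3086 − 0.1890) / 0.04193 = 2.85 g/cm³

2.85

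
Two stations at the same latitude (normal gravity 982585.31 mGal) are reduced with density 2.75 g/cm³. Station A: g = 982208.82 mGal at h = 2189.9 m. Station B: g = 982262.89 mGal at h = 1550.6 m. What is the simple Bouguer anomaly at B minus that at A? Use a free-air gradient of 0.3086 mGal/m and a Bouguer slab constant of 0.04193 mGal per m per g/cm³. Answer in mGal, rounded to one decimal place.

Δg_SB(A) = 982208.82 − 982585.31 + 0.3086×2189.9 − 0.04193×2.75×2189.9 = 46.80 mGal
Δg_SB(B) = 982262.89 − 982585.31 + 0.3086×1550.6 − 0.04193×2.75×1550.6 = -22.70 mGal
Difference = -22.70 − (46.80) = -69.50 mGal

-69.5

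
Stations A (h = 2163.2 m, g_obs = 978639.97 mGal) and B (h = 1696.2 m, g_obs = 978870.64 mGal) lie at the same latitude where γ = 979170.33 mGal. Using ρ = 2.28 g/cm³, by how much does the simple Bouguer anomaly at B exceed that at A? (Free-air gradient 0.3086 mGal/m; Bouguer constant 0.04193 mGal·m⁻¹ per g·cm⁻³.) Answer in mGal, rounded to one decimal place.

Δg_SB(A) = 978639.97 − 979170.33 + 0.3086×2163.2 − 0.04193×2.28×2163.2 = -69.60 mGal
Δg_SB(B) = 978870.64 − 979170.33 + 0.3086×1696.2 − 0.04193×2.28×1696.2 = 61.60 mGal
Difference = 61.60 − (-69.60) = 131.20 mGal

131.2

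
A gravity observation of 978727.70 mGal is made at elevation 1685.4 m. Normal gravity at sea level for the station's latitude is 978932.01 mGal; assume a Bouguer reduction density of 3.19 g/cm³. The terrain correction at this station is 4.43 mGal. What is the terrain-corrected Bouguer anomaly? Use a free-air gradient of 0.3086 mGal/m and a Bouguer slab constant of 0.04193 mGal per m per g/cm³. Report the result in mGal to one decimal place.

94.8

Free-air correction = 0.3086 × 1685.4 = 520.11 mGal
Free-air anomaly = 978727.70 − 978932.01 + (520.11) = 315.80 mGal
Bouguer slab correction = 0.04193 × 3.19 × 1685.4 = 225.43 mGal
Simple Bouguer anomaly = 315.80 − (225.43) = 90.37 mGal
Complete Bouguer anomaly = 90.37 + 4.43 = 94.80 mGal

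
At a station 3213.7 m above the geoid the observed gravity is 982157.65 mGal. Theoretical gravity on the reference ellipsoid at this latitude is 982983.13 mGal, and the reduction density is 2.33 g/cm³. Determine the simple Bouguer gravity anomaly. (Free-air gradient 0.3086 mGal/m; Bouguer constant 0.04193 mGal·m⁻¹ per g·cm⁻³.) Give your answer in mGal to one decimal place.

-147.7

Free-air correction = 0.3086 × 3213.7 = 991.75 mGal
Free-air anomaly = 982157.65 − 982983.13 + (991.75) = 166.27 mGal
Bouguer slab correction = 0.04193 × 2.33 × 3213.7 = 313.97 mGal
Simple Bouguer anomaly = 166.27 − (313.97) = -147.70 mGal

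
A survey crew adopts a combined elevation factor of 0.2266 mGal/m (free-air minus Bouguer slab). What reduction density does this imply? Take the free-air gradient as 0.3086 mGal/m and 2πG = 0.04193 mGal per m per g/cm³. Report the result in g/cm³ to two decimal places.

0.2266 = 0.3086 − 0.04193 × ρ
ρ = (0.3086 − 0.2266) / 0.04193 = 1.96 g/cm³

1.96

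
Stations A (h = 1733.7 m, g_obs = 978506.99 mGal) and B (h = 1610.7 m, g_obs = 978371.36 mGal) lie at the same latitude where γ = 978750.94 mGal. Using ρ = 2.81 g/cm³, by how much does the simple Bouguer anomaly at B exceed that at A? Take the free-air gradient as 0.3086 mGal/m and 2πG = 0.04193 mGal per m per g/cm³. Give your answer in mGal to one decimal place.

-159.1

Δg_SB(A) = 978506.99 − 978750.94 + 0.3086×1733.7 − 0.04193×2.81×1733.7 = 86.80 mGal
Δg_SB(B) = 978371.36 − 978750.94 + 0.3086×1610.7 − 0.04193×2.81×1610.7 = -72.30 mGal
Difference = -72.30 − (86.80) = -159.10 mGal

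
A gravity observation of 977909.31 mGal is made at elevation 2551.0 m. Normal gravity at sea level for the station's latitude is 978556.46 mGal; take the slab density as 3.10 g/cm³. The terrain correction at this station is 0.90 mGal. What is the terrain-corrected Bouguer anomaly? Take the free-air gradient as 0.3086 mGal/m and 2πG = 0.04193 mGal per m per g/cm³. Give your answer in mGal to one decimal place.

-190.6

Free-air correction = 0.3086 × 2551.0 = 787.24 mGal
Free-air anomaly = 977909.31 − 978556.46 + (787.24) = 140.09 mGal
Bouguer slab correction = 0.04193 × 3.10 × 2551.0 = 331.59 mGal
Simple Bouguer anomaly = 140.09 − (331.59) = -191.50 mGal
Complete Bouguer anomaly = -191.50 + 0.90 = -190.60 mGal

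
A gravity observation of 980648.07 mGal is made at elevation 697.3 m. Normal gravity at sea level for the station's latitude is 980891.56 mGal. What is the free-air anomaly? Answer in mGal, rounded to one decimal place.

Free-air correction = 0.3086 × 697.3 = 215.19 mGal
Free-air anomaly = 980648.07 − 980891.56 + (215.19) = -28.30 mGal

-28.3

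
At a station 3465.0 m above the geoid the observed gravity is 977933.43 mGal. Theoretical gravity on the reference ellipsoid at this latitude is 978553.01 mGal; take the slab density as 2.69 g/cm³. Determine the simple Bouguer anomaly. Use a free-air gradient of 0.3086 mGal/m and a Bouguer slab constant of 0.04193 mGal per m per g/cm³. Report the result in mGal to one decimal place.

Free-air correction = 0.3086 × 3465.0 = 1069.30 mGal
Free-air anomaly = 977933.43 − 978553.01 + (1069.30) = 449.72 mGal
Bouguer slab correction = 0.04193 × 2.69 × 3465.0 = 390.82 mGal
Simple Bouguer anomaly = 449.72 − (390.82) = 58.90 mGal

58.9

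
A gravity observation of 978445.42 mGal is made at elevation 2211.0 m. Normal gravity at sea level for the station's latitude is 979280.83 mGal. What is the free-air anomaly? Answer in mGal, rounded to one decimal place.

-153.1

Free-air correction = 0.3086 × 2211.0 = 682.31 mGal
Free-air anomaly = 978445.42 − 979280.83 + (682.31) = -153.10 mGal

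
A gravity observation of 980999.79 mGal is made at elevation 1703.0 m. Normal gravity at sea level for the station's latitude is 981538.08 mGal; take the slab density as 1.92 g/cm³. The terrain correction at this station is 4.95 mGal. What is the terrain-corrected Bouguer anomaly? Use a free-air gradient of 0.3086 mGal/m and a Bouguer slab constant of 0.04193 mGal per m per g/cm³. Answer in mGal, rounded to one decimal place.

Free-air correction = 0.3086 × 1703.0 = 525.55 mGal
Free-air anomaly = 980999.79 − 981538.08 + (525.55) = -12.74 mGal
Bouguer slab correction = 0.04193 × 1.92 × 1703.0 = 137.10 mGal
Simple Bouguer anomaly = -12.74 − (137.10) = -149.84 mGal
Complete Bouguer anomaly = -149.84 + 4.95 = -144.89 mGal

-144.9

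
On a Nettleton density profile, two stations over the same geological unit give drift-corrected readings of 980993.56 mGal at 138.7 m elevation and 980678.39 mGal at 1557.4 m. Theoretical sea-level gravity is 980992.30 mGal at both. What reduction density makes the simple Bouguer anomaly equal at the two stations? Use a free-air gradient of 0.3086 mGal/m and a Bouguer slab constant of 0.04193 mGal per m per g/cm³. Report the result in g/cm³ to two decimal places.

Δg_obs = 980678.39 − 980993.56 = -315.17 mGal over Δh = 1557.4 − 138.7 = 1418.7 m
Equal Bouguer anomalies ⇒ Δg_obs + (0.3086 − 0.04193ρ)·Δh = 0
0.3086 − 0.04193ρ = −Δg_obs/Δh = 0.22215
ρ = (0.3086 − 0.22215) / 0.04193 = 2.06 g/cm³

2.06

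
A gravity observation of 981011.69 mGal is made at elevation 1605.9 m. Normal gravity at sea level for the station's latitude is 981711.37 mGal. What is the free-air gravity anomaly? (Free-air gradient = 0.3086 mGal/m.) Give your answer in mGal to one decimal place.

Free-air correction = 0.3086 × 1605.9 = 495.58 mGal
Free-air anomaly = 981011.69 − 981711.37 + (495.58) = -204.10 mGal

-204.1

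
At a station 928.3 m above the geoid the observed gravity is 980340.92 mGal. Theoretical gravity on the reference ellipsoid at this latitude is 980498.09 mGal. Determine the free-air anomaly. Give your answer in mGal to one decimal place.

129.3

Free-air correction = 0.3086 × 928.3 = 286.47 mGal
Free-air anomaly = 980340.92 − 980498.09 + (286.47) = 129.30 mGal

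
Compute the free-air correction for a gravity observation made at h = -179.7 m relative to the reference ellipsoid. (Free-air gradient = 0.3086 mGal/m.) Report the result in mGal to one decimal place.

Free-air correction = 0.3086 × -179.7 = -55.5 mGal

-55.5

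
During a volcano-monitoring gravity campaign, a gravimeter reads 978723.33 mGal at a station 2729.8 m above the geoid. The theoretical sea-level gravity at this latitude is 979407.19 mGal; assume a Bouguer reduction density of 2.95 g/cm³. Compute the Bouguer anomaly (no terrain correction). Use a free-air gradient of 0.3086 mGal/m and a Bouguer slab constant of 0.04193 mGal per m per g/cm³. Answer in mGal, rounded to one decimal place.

Free-air correction = 0.3086 × 2729.8 = 842.42 mGal
Free-air anomaly = 978723.33 − 979407.19 + (842.42) = 158.56 mGal
Bouguer slab correction = 0.04193 × 2.95 × 2729.8 = 337.66 mGal
Simple Bouguer anomaly = 158.56 − (337.66) = -179.10 mGal

-179.1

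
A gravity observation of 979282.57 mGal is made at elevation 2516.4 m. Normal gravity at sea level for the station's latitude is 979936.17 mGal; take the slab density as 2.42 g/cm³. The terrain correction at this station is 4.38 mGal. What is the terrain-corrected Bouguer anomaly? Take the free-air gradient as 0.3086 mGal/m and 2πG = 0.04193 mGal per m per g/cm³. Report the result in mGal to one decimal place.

Free-air correction = 0.3086 × 2516.4 = 776.56 mGal
Free-air anomaly = 979282.57 − 979936.17 + (776.56) = 122.96 mGal
Bouguer slab correction = 0.04193 × 2.42 × 2516.4 = 255.34 mGal
Simple Bouguer anomaly = 122.96 − (255.34) = -132.38 mGal
Complete Bouguer anomaly = -132.38 + 4.38 = -128.00 mGal

-128.0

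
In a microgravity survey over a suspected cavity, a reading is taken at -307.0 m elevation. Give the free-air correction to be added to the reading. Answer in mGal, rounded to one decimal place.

Free-air correction = 0.3086 × -307.0 = -94.7 mGal

-94.7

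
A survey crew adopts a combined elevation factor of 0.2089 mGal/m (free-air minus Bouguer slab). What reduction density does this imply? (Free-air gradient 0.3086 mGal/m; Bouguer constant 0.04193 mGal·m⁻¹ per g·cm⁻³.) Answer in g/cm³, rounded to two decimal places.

2.38

0.2089 = 0.3086 − 0.04193 × ρ
ρ = (0.3086 − 0.2089) / 0.04193 = 2.38 g/cm³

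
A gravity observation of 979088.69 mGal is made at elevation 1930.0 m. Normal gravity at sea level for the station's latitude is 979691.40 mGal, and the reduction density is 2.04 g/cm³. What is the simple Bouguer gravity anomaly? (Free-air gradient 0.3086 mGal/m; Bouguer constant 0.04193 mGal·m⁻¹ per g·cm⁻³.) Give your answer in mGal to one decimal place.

Free-air correction = 0.3086 × 1930.0 = 595.60 mGal
Free-air anomaly = 979088.69 − 979691.40 + (595.60) = -7.11 mGal
Bouguer slab correction = 0.04193 × 2.04 × 1930.0 = 165.09 mGal
Simple Bouguer anomaly = -7.11 − (165.09) = -172.20 mGal

-172.2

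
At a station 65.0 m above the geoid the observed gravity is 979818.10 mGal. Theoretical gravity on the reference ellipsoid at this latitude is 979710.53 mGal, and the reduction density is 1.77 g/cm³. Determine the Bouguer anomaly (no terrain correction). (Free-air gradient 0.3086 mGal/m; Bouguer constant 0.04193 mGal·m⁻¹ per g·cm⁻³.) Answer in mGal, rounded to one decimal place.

Free-air correction = 0.3086 × 65.0 = 20.06 mGal
Free-air anomaly = 979818.10 − 979710.53 + (20.06) = 127.63 mGal
Bouguer slab correction = 0.04193 × 1.77 × 65.0 = 4.82 mGal
Simple Bouguer anomaly = 127.63 − (4.82) = 122.81 mGal

122.8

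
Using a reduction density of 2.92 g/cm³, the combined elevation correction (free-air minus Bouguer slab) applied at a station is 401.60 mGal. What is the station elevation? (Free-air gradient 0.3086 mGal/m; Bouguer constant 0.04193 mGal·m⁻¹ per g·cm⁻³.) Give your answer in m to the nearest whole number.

2157

Combined gradient = 0.3086 − 0.04193 × 2.92 = 0.1861644 mGal/m
h = 401.60 / 0.1861644 = 2157.23 m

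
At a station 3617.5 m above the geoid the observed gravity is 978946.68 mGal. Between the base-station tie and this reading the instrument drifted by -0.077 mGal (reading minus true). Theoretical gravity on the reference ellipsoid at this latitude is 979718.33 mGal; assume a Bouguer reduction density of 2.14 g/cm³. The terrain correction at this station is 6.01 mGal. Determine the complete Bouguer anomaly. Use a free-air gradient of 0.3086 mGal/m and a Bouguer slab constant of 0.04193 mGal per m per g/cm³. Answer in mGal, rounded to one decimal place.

Drift-corrected reading = 978946.68 − (-0.077) = 978946.757 mGal
Free-air correction = 0.3086 × 3617.5 = 1116.36 mGal
Free-air anomaly = 978946.757 − 979718.33 + (1116.36) = 344.787 mGal
Bouguer slab correction = 0.04193 × 2.14 × 3617.5 = 324.60 mGal
Simple Bouguer anomaly = 344.787 − (324.60) = 20.187 mGal
Complete Bouguer anomaly = 20.187 + 6.01 = 26.197 mGal

26.2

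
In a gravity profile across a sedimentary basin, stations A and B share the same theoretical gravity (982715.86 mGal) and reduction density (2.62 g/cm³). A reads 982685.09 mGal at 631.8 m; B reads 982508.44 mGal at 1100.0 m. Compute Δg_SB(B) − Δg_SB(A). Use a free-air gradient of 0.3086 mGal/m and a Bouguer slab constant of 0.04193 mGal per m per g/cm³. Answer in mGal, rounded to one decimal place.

Δg_SB(A) = 982685.09 − 982715.86 + 0.3086×631.8 − 0.04193×2.62×631.8 = 94.80 mGal
Δg_SB(B) = 982508.44 − 982715.86 + 0.3086×1100.0 − 0.04193×2.62×1100.0 = 11.20 mGal
Difference = 11.20 − (94.80) = -83.60 mGal

-83.6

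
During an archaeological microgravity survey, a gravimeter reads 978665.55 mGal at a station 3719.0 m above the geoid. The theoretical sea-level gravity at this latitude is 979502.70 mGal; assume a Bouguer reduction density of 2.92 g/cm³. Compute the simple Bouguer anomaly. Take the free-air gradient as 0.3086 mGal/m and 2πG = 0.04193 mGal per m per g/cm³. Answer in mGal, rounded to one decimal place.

Free-air correction = 0.3086 × 3719.0 = 1147.68 mGal
Free-air anomaly = 978665.55 − 979502.70 + (1147.68) = 310.53 mGal
Bouguer slab correction = 0.04193 × 2.92 × 3719.0 = 455.34 mGal
Simple Bouguer anomaly = 310.53 − (455.34) = -144.81 mGal

-144.8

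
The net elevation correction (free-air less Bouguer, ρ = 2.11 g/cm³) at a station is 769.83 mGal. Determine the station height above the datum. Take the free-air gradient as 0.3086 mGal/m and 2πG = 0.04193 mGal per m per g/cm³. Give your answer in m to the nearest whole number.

Combined gradient = 0.3086 − 0.04193 × 2.11 = 0.2201277 mGal/m
h = 769.83 / 0.2201277 = 3497.20 m

3497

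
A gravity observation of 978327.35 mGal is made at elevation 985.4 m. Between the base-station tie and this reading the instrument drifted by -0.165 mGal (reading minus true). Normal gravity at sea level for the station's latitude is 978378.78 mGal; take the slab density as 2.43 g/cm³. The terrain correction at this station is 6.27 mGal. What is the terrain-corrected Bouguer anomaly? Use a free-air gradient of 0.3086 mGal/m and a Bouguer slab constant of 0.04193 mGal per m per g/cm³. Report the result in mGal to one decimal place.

Drift-corrected reading = 978327.35 − (-0.165) = 978327.515 mGal
Free-air correction = 0.3086 × 985.4 = 304.09 mGal
Free-air anomaly = 978327.515 − 978378.78 + (304.09) = 252.825 mGal
Bouguer slab correction = 0.04193 × 2.43 × 985.4 = 100.40 mGal
Simple Bouguer anomaly = 252.825 − (100.40) = 152.425 mGal
Complete Bouguer anomaly = 152.425 + 6.27 = 158.695 mGal

158.7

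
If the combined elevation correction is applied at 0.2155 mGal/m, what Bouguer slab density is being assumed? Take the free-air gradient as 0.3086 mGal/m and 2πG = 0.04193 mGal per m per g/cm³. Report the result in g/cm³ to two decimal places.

2.22

0.2155 = 0.3086 − 0.04193 × ρ
ρ = (0.3086 − 0.2155) / 0.04193 = 2.22 g/cm³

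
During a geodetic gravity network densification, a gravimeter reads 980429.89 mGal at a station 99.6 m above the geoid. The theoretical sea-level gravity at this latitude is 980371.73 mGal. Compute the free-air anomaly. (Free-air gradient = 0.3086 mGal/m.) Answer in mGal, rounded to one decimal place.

Free-air correction = 0.3086 × 99.6 = 30.74 mGal
Free-air anomaly = 980429.89 − 980371.73 + (30.74) = 88.90 mGal

88.9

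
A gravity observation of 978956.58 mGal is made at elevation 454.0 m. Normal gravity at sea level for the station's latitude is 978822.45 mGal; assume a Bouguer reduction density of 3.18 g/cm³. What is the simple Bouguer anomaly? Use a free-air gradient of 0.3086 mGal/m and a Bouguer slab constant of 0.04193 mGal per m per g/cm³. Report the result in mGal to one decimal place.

Free-air correction = 0.3086 × 454.0 = 140.10 mGal
Free-air anomaly = 978956.58 − 978822.45 + (140.10) = 274.23 mGal
Bouguer slab correction = 0.04193 × 3.18 × 454.0 = 60.54 mGal
Simple Bouguer anomaly = 274.23 − (60.54) = 213.69 mGal

213.7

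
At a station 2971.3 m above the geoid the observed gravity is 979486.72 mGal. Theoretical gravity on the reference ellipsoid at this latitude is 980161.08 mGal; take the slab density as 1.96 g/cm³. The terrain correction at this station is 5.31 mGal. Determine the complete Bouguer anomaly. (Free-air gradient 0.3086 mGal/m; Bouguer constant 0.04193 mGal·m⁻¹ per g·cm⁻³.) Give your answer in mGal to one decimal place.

3.7

Free-air correction = 0.3086 × 2971.3 = 916.94 mGal
Free-air anomaly = 979486.72 − 980161.08 + (916.94) = 242.58 mGal
Bouguer slab correction = 0.04193 × 1.96 × 2971.3 = 244.19 mGal
Simple Bouguer anomaly = 242.58 − (244.19) = -1.61 mGal
Complete Bouguer anomaly = -1.61 + 5.31 = 3.70 mGal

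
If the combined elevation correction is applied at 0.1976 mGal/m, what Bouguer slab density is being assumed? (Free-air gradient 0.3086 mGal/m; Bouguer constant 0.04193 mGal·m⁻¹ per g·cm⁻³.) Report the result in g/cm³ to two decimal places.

0.1976 = 0.3086 − 0.04193 × ρ
ρ = (0.3086 − 0.1976) / 0.04193 = 2.65 g/cm³

2.65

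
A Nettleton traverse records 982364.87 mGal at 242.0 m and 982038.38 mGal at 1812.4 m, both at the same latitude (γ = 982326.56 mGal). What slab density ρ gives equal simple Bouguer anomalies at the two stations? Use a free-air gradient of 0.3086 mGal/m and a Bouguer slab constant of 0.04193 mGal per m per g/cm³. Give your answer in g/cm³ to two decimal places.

2.40

Δg_obs = 982038.38 − 982364.87 = -326.49 mGal over Δh = 1812.4 − 242.0 = 1570.4 m
Equal Bouguer anomalies ⇒ Δg_obs + (0.3086 − 0.04193ρ)·Δh = 0
0.3086 − 0.04193ρ = −Δg_obs/Δh = 0.20790
ρ = (0.3086 − 0.20790) / 0.04193 = 2.40 g/cm³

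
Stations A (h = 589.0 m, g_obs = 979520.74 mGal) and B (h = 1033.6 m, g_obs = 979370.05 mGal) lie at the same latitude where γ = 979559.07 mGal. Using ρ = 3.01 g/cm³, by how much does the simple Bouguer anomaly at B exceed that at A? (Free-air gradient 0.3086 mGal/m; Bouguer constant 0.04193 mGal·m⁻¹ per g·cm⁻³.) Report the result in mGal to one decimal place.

Δg_SB(A) = 979520.74 − 979559.07 + 0.3086×589.0 − 0.04193×3.01×589.0 = 69.10 mGal
Δg_SB(B) = 979370.05 − 979559.07 + 0.3086×1033.6 − 0.04193×3.01×1033.6 = -0.50 mGal
Difference = -0.50 − (69.10) = -69.60 mGal

-69.6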